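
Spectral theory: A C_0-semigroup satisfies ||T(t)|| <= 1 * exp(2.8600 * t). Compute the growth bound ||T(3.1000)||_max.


||T(3.1000)|| <= 1 * exp(2.8600 * 3.1000)
= 1 * exp(8.8660)
= 1 * 7086.8767
= 7086.8767

7086.8767


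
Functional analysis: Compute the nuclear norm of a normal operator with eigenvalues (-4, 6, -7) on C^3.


For a normal operator, singular values equal |eigenvalues|.
Trace norm = sum |lambda_i| = 4 + 6 + 7
= 17

17


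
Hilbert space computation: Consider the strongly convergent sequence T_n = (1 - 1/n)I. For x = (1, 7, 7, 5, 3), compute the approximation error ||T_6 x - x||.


T_6 x - x = (1 - 1/6)x - x = -x/6
||x|| = sqrt(133) = 11.5326
||T_6 x - x|| = ||x||/6 = 11.5326/6 = 1.9221

1.9221


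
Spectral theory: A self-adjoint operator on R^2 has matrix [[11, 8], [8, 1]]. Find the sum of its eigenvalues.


For a self-adjoint (symmetric) matrix, the eigenvalues are real.
The sum of eigenvalues equals the trace of the matrix.
trace = 11 + 1 = 12

12


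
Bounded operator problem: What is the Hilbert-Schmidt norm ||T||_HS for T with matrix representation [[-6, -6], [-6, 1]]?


The Hilbert-Schmidt norm is sqrt(sum of squares of all entries).
Sum of squares = (-6)^2 + (-6)^2 + (-6)^2 + 1^2
= 36 + 36 + 36 + 1 = 109
||T||_HS = sqrt(109) = 10.4403

10.4403


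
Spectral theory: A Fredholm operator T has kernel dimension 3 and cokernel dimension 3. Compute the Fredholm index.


The Fredholm index is defined as ind(T) = dim(ker T) - dim(coker T)
= 3 - 3
= 0

0


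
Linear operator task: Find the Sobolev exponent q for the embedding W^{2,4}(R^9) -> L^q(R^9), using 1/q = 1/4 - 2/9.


Using the Sobolev embedding formula: 1/q = 1/p - k/n
1/q = 1/4 - 2/9 = 1/36
q = 1/(1/36) = 36

36.0000


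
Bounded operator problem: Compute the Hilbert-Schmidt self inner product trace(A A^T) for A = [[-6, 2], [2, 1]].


trace(A * A^T) = sum of squares of all entries
= (-6)^2 + 2^2 + 2^2 + 1^2
= 36 + 4 + 4 + 1
= 45

45


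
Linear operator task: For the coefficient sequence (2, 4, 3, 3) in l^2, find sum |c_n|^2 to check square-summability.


sum |c_n|^2 = 2^2 + 4^2 + 3^2 + 3^2
= 4 + 16 + 9 + 9
= 38

38


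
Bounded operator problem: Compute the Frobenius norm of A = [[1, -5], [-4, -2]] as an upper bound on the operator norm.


||A||_F^2 = sum a_ij^2
= 1^2 + (-5)^2 + (-4)^2 + (-2)^2
= 1 + 25 + 16 + 4 = 46
||A||_F = sqrt(46) = 6.7823

6.7823


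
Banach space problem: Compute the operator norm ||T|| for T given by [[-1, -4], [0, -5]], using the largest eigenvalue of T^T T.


A^T A = [[1, 4], [4, 41]]
trace(A^T A) = 42, det(A^T A) = 25
discriminant = 42^2 - 4*25 = 1664
Largest eigenvalue of A^T A = (trace + sqrt(disc))/2 = 41.3961
||T|| = sqrt(41.3961) = 6.4340

6.4340


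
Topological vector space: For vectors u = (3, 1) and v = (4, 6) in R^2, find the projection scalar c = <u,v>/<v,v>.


Computing <u,v> = 3*4 + 1*6 = 18
Computing <v,v> = 4^2 + 6^2 = 52
Projection coefficient = 18/52 = 0.3462

0.3462


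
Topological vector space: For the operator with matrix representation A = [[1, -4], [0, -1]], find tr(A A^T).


trace(A * A^T) = sum of squares of all entries
= 1^2 + (-4)^2 + 0^2 + (-1)^2
= 1 + 16 + 0 + 1
= 18

18


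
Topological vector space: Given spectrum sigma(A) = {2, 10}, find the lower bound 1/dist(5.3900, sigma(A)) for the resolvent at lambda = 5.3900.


dist(5.3900, {2, 10}) = min(|5.3900 - 2|, |5.3900 - 10|)
= min(3.3900, 4.6100) = 3.3900
Resolvent bound = 1/3.3900 = 0.2950

0.2950


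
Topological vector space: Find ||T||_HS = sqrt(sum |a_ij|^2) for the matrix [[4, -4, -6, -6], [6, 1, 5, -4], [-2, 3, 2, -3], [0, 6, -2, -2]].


The Hilbert-Schmidt norm is sqrt(sum of squares of all entries).
Sum of squares = 4^2 + (-4)^2 + (-6)^2 + (-6)^2 + 6^2 + 1^2 + 5^2 + (-4)^2 + (-2)^2 + 3^2 + 2^2 + (-3)^2 + 0^2 + 6^2 + (-2)^2 + (-2)^2
= 16 + 16 + 36 + 36 + 36 + 1 + 25 + 16 + 4 + 9 + 4 + 9 + 0 + 36 + 4 + 4 = 252
||T||_HS = sqrt(252) = 15.8745

15.8745


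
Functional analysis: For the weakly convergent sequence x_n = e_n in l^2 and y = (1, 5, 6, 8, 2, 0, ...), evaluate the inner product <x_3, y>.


x_3 = e_3 is the standard basis vector with 1 in position 3.
<x_3, y> = y_3 = 6
As n -> infinity, <x_n, y> -> 0, confirming weak convergence of (x_n) to 0.

6


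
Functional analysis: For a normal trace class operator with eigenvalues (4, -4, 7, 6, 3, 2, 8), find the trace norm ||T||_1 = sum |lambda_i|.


For a normal operator, singular values equal |eigenvalues|.
Trace norm = sum |lambda_i| = 4 + 4 + 7 + 6 + 3 + 2 + 8
= 34

34


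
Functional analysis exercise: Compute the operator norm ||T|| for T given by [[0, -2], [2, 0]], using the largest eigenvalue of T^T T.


A^T A = [[4, 0], [0, 4]]
trace(A^T A) = 8, det(A^T A) = 16
discriminant = 8^2 - 4*16 = 0
Largest eigenvalue of A^T A = (trace + sqrt(disc))/2 = 4.0000
||T|| = sqrt(4.0000) = 2.0000

2.0000


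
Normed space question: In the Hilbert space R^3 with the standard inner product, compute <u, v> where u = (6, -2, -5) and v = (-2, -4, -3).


Computing the standard inner product <u, v> = sum u_i * v_i
= 6*-2 + -2*-4 + -5*-3
= -12 + 8 + 15
= 11

11


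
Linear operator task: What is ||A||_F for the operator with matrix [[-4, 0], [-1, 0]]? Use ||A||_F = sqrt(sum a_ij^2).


||A||_F^2 = sum a_ij^2
= (-4)^2 + 0^2 + (-1)^2 + 0^2
= 16 + 0 + 1 + 0 = 17
||A||_F = sqrt(17) = 4.1231

4.1231


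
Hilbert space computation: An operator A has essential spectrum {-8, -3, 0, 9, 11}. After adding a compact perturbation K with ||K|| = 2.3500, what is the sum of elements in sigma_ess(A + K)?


By Weyl's theorem, the essential spectrum is invariant under compact perturbations.
sigma_ess(A + K) = sigma_ess(A) = {-8, -3, 0, 9, 11}
Sum = -8 + -3 + 0 + 9 + 11 = 9

9


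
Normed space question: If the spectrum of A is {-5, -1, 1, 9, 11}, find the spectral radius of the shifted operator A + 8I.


Spectrum of A + 8I = {3, 7, 9, 17, 19}
Spectral radius = max |lambda| over the shifted spectrum
= max(3, 7, 9, 17, 19) = 19

19


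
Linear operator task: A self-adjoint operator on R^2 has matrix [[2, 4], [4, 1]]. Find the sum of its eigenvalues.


For a self-adjoint (symmetric) matrix, the eigenvalues are real.
The sum of eigenvalues equals the trace of the matrix.
trace = 2 + 1 = 3

3


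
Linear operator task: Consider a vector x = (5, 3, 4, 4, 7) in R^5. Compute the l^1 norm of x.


The l^1 norm equals the sum of absolute values of all components.
||x||_1 = 5 + 3 + 4 + 4 + 7
= 23

23.0000


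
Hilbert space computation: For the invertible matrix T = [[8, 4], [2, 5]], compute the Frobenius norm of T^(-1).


det(T) = 8*5 - 4*2 = 32
T^(-1) = (1/32) * [[5, -4], [-2, 8]] = [[0.1562, -0.1250], [-0.0625, 0.2500]]
||T^(-1)||_F^2 = 0.1562^2 + (-0.1250)^2 + (-0.0625)^2 + 0.2500^2 = 0.1064
||T^(-1)||_F = sqrt(0.1064) = 0.3263

0.3263


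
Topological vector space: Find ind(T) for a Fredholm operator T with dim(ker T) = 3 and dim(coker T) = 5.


The Fredholm index is defined as ind(T) = dim(ker T) - dim(coker T)
= 3 - 5
= -2

-2


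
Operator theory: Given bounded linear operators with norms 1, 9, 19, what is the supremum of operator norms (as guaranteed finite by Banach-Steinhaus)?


By the Uniform Boundedness Principle, the supremum of norms is finite.
sup_k ||T_k|| = max(1, 9, 19) = 19

19


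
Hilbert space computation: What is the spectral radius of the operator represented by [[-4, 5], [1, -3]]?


For a 2x2 matrix, eigenvalues satisfy lambda^2 - (trace)*lambda + det = 0
trace = -4 + -3 = -7
det = -4*-3 - 5*1 = 7
discriminant = (-7)^2 - 4*(7) = 21
spectral radius = max |eigenvalue| = 5.7913

5.7913


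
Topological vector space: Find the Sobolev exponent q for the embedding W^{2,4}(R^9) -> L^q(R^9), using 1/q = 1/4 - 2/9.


Using the Sobolev embedding formula: 1/q = 1/p - k/n
1/q = 1/4 - 2/9 = 1/36
q = 1/(1/36) = 36

36.0000


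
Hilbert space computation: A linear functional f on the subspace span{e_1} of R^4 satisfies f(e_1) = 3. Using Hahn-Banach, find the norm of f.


The norm of f is given by ||f|| = sup_{||x||=1} |f(x)|.
On span{e_1}, ||e_1|| = 1, so ||f|| = |f(e_1)| / ||e_1||
= |3| / 1 = 3.0000

3.0000


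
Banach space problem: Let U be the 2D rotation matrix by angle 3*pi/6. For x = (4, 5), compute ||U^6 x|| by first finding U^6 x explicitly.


U is a rotation by theta = 3*pi/6
U^6 = rotation by 6*theta = 18*pi/6 = 6*pi/6 (mod 2*pi)
cos(6*pi/6) = -1.0000, sin(6*pi/6) = 0.0000
U^6 x = (-1.0000 * 4 - 0.0000 * 5, 0.0000 * 4 + -1.0000 * 5)
= (-4.0000, -5.0000)
||U^6 x|| = sqrt((-4.0000)^2 + (-5.0000)^2) = sqrt(41.0000) = 6.4031

6.4031


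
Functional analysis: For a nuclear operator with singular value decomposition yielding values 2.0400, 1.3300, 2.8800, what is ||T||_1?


The nuclear norm is the sum of all singular values.
||T||_1 = 2.0400 + 1.3300 + 2.8800
= 6.2500

6.2500


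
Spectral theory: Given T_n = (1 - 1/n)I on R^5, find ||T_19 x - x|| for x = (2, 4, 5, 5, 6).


T_19 x - x = (1 - 1/19)x - x = -x/19
||x|| = sqrt(106) = 10.2956
||T_19 x - x|| = ||x||/19 = 10.2956/19 = 0.5419

0.5419


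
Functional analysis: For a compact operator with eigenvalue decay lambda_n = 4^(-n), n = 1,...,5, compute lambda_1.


The eigenvalue formula gives lambda_1 = 1/4^1
= 1/4
= 0.2500

0.2500


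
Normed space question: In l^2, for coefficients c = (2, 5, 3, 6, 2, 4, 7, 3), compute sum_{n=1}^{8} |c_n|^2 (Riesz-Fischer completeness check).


sum |c_n|^2 = 2^2 + 5^2 + 3^2 + 6^2 + 2^2 + 4^2 + 7^2 + 3^2
= 4 + 25 + 9 + 36 + 4 + 16 + 49 + 9
= 152

152


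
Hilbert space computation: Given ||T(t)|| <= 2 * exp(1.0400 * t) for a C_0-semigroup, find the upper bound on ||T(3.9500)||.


||T(3.9500)|| <= 2 * exp(1.0400 * 3.9500)
= 2 * exp(4.1080)
= 2 * 60.8249
= 121.6499

121.6499


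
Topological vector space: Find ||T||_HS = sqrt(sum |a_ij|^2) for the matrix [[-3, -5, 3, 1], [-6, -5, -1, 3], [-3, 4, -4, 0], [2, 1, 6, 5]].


The Hilbert-Schmidt norm is sqrt(sum of squares of all entries).
Sum of squares = (-3)^2 + (-5)^2 + 3^2 + 1^2 + (-6)^2 + (-5)^2 + (-1)^2 + 3^2 + (-3)^2 + 4^2 + (-4)^2 + 0^2 + 2^2 + 1^2 + 6^2 + 5^2
= 9 + 25 + 9 + 1 + 36 + 25 + 1 + 9 + 9 + 16 + 16 + 0 + 4 + 1 + 36 + 25 = 222
||T||_HS = sqrt(222) = 14.8997

14.8997


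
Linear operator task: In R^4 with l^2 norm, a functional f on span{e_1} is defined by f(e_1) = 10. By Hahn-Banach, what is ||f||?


The norm of f is given by ||f|| = sup_{||x||=1} |f(x)|.
On span{e_1}, ||e_1|| = 1, so ||f|| = |f(e_1)| / ||e_1||
= |10| / 1 = 10.0000

10.0000


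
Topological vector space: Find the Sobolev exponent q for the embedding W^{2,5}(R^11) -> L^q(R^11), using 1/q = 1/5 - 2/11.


Using the Sobolev embedding formula: 1/q = 1/p - k/n
1/q = 1/5 - 2/11 = 1/55
q = 1/(1/55) = 55

55.0000


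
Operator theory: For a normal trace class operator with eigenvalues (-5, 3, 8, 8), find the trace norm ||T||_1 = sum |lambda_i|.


For a normal operator, singular values equal |eigenvalues|.
Trace norm = sum |lambda_i| = 5 + 3 + 8 + 8
= 24

24


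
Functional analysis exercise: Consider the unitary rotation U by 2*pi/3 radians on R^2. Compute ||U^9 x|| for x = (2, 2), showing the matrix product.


U is a rotation by theta = 2*pi/3
U^9 = rotation by 9*theta = 18*pi/3 = 0*pi/3 (mod 2*pi)
cos(0*pi/3) = 1.0000, sin(0*pi/3) = 0.0000
U^9 x = (1.0000 * 2 - 0.0000 * 2, 0.0000 * 2 + 1.0000 * 2)
= (2.0000, 2.0000)
||U^9 x|| = sqrt(2.0000^2 + 2.0000^2) = sqrt(8.0000) = 2.8284

2.8284


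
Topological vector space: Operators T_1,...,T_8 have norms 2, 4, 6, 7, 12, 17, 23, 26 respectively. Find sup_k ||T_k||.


By the Uniform Boundedness Principle, the supremum of norms is finite.
sup_k ||T_k|| = max(2, 4, 6, 7, 12, 17, 23, 26) = 26

26


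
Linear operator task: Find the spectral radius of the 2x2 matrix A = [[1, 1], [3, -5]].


For a 2x2 matrix, eigenvalues satisfy lambda^2 - (trace)*lambda + det = 0
trace = 1 + -5 = -4
det = 1*-5 - 1*3 = -8
discriminant = (-4)^2 - 4*(-8) = 48
spectral radius = max |eigenvalue| = 5.4641

5.4641


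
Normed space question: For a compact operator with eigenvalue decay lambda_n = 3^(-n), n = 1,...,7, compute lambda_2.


The eigenvalue formula gives lambda_2 = 1/3^2
= 1/9
= 0.1111

0.1111


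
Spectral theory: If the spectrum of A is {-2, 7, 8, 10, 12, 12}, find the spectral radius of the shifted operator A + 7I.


Spectrum of A + 7I = {5, 14, 15, 17, 19, 19}
Spectral radius = max |lambda| over the shifted spectrum
= max(5, 14, 15, 17, 19, 19) = 19

19


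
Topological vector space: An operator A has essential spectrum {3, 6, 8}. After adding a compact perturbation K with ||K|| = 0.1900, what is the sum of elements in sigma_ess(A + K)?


By Weyl's theorem, the essential spectrum is invariant under compact perturbations.
sigma_ess(A + K) = sigma_ess(A) = {3, 6, 8}
Sum = 3 + 6 + 8 = 17

17


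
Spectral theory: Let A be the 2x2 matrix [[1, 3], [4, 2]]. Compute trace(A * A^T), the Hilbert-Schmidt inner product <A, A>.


trace(A * A^T) = sum of squares of all entries
= 1^2 + 3^2 + 4^2 + 2^2
= 1 + 9 + 16 + 4
= 30

30


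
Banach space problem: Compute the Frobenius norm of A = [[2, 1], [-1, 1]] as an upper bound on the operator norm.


||A||_F^2 = sum a_ij^2
= 2^2 + 1^2 + (-1)^2 + 1^2
= 4 + 1 + 1 + 1 = 7
||A||_F = sqrt(7) = 2.6458

2.6458


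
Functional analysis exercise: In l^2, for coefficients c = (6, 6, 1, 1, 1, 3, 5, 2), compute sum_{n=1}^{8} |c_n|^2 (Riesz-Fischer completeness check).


sum |c_n|^2 = 6^2 + 6^2 + 1^2 + 1^2 + 1^2 + 3^2 + 5^2 + 2^2
= 36 + 36 + 1 + 1 + 1 + 9 + 25 + 4
= 113

113


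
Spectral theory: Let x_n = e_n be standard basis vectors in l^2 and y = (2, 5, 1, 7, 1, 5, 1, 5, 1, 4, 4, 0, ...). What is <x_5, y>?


x_5 = e_5 is the standard basis vector with 1 in position 5.
<x_5, y> = y_5 = 1
As n -> infinity, <x_n, y> -> 0, confirming weak convergence of (x_n) to 0.

1


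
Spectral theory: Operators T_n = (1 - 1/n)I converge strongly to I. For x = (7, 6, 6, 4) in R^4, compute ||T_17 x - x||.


T_17 x - x = (1 - 1/17)x - x = -x/17
||x|| = sqrt(137) = 11.7047
||T_17 x - x|| = ||x||/17 = 11.7047/17 = 0.6885

0.6885


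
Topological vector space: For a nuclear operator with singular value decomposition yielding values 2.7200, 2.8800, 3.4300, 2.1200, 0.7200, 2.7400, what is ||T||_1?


The nuclear norm is the sum of all singular values.
||T||_1 = 2.7200 + 2.8800 + 3.4300 + 2.1200 + 0.7200 + 2.7400
= 14.6100

14.6100


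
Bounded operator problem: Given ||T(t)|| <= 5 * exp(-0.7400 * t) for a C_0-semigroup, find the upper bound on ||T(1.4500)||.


||T(1.4500)|| <= 5 * exp(-0.7400 * 1.4500)
= 5 * exp(-1.0730)
= 5 * 0.3420
= 1.7099

1.7099


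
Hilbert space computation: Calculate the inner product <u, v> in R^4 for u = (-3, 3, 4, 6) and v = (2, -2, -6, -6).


Computing the standard inner product <u, v> = sum u_i * v_i
= -3*2 + 3*-2 + 4*-6 + 6*-6
= -6 + -6 + -24 + -36
= -72

-72


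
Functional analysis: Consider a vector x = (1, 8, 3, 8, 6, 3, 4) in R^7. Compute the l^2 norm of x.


The l^2 norm = (sum |x_i|^2)^(1/2)
Sum of 2th powers = 1 + 64 + 9 + 64 + 36 + 9 + 16 = 199
||x||_2 = (199)^(1/2) = 14.1067

14.1067


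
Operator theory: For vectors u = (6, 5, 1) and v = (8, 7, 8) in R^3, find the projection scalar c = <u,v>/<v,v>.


Computing <u,v> = 6*8 + 5*7 + 1*8 = 91
Computing <v,v> = 8^2 + 7^2 + 8^2 = 177
Projection coefficient = 91/177 = 0.5141

0.5141


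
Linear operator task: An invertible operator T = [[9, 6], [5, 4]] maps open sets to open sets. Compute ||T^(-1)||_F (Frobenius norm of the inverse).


det(T) = 9*4 - 6*5 = 6
T^(-1) = (1/6) * [[4, -6], [-5, 9]] = [[0.6667, -1.0000], [-0.8333, 1.5000]]
||T^(-1)||_F^2 = 0.6667^2 + (-1.0000)^2 + (-0.8333)^2 + 1.5000^2 = 4.3889
||T^(-1)||_F = sqrt(4.3889) = 2.0950

2.0950


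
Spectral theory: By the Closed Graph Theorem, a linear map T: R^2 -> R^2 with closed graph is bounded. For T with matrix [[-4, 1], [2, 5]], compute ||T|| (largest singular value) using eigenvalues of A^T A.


A^T A = [[20, 6], [6, 26]]
trace(A^T A) = 46, det(A^T A) = 484
discriminant = 46^2 - 4*484 = 180
Largest eigenvalue of A^T A = (trace + sqrt(disc))/2 = 29.7082
||T|| = sqrt(29.7082) = 5.4505

5.4505


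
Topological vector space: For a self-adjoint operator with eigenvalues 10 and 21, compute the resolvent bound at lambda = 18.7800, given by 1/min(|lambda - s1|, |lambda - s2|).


dist(18.7800, {10, 21}) = min(|18.7800 - 10|, |18.7800 - 21|)
= min(8.7800, 2.2200) = 2.2200
Resolvent bound = 1/2.2200 = 0.4505

0.4505


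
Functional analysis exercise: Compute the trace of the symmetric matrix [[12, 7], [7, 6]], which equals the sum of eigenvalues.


For a self-adjoint (symmetric) matrix, the eigenvalues are real.
The sum of eigenvalues equals the trace of the matrix.
trace = 12 + 6 = 18

18


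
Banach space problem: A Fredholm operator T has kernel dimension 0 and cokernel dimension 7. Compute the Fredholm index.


The Fredholm index is defined as ind(T) = dim(ker T) - dim(coker T)
= 0 - 7
= -7

-7


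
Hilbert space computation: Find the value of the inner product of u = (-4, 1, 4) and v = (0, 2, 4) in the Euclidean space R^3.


Computing the standard inner product <u, v> = sum u_i * v_i
= -4*0 + 1*2 + 4*4
= 0 + 2 + 16
= 18

18


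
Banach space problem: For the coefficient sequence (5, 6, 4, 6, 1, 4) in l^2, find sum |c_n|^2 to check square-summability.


sum |c_n|^2 = 5^2 + 6^2 + 4^2 + 6^2 + 1^2 + 4^2
= 25 + 36 + 16 + 36 + 1 + 16
= 130

130


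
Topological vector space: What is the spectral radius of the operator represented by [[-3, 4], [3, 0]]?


For a 2x2 matrix, eigenvalues satisfy lambda^2 - (trace)*lambda + det = 0
trace = -3 + 0 = -3
det = -3*0 - 4*3 = -12
discriminant = (-3)^2 - 4*(-12) = 57
spectral radius = max |eigenvalue| = 5.2749

5.2749


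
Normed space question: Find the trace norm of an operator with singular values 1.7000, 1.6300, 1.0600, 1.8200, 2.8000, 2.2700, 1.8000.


The nuclear norm is the sum of all singular values.
||T||_1 = 1.7000 + 1.6300 + 1.0600 + 1.8200 + 2.8000 + 2.2700 + 1.8000
= 13.0800

13.0800


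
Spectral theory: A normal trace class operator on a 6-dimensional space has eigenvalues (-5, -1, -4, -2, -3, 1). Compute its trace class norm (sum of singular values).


For a normal operator, singular values equal |eigenvalues|.
Trace norm = sum |lambda_i| = 5 + 1 + 4 + 2 + 3 + 1
= 16

16


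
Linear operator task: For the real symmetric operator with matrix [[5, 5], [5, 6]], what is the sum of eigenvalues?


For a self-adjoint (symmetric) matrix, the eigenvalues are real.
The sum of eigenvalues equals the trace of the matrix.
trace = 5 + 6 = 11

11


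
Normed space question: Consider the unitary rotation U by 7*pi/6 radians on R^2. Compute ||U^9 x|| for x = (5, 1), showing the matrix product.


U is a rotation by theta = 7*pi/6
U^9 = rotation by 9*theta = 63*pi/6 = 3*pi/6 (mod 2*pi)
cos(3*pi/6) = 0.0000, sin(3*pi/6) = 1.0000
U^9 x = (0.0000 * 5 - 1.0000 * 1, 1.0000 * 5 + 0.0000 * 1)
= (-1.0000, 5.0000)
||U^9 x|| = sqrt((-1.0000)^2 + 5.0000^2) = sqrt(26.0000) = 5.0990

5.0990


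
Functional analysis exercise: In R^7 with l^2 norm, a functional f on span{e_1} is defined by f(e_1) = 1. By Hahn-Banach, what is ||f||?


The norm of f is given by ||f|| = sup_{||x||=1} |f(x)|.
On span{e_1}, ||e_1|| = 1, so ||f|| = |f(e_1)| / ||e_1||
= |1| / 1 = 1.0000

1.0000


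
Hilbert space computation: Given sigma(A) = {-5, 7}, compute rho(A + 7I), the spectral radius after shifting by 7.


Spectrum of A + 7I = {2, 14}
Spectral radius = max |lambda| over the shifted spectrum
= max(2, 14) = 14

14


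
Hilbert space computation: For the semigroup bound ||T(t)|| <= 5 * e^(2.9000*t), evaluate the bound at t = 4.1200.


||T(4.1200)|| <= 5 * exp(2.9000 * 4.1200)
= 5 * exp(11.9480)
= 5 * 154507.8217
= 772539.1086

772539.1086


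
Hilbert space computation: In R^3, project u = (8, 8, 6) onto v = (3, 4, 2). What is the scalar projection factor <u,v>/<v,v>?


Computing <u,v> = 8*3 + 8*4 + 6*2 = 68
Computing <v,v> = 3^2 + 4^2 + 2^2 = 29
Projection coefficient = 68/29 = 2.3448

2.3448


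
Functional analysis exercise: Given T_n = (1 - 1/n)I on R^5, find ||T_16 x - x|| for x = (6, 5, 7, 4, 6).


T_16 x - x = (1 - 1/16)x - x = -x/16
||x|| = sqrt(162) = 12.7279
||T_16 x - x|| = ||x||/16 = 12.7279/16 = 0.7955

0.7955


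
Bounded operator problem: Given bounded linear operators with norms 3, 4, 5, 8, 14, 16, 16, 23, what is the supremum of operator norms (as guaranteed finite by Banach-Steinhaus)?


By the Uniform Boundedness Principle, the supremum of norms is finite.
sup_k ||T_k|| = max(3, 4, 5, 8, 14, 16, 16, 23) = 23

23


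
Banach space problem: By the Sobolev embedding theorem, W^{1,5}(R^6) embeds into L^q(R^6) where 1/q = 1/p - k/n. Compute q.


Using the Sobolev embedding formula: 1/q = 1/p - k/n
1/q = 1/5 - 1/6 = 1/30
q = 1/(1/30) = 30

30.0000


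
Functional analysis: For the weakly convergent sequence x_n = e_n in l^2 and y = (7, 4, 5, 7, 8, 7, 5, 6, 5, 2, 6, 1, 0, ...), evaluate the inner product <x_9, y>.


x_9 = e_9 is the standard basis vector with 1 in position 9.
<x_9, y> = y_9 = 5
As n -> infinity, <x_n, y> -> 0, confirming weak convergence of (x_n) to 0.

5


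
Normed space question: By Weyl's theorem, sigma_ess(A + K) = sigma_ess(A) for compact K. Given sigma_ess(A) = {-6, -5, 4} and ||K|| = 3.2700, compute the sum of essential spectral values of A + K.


By Weyl's theorem, the essential spectrum is invariant under compact perturbations.
sigma_ess(A + K) = sigma_ess(A) = {-6, -5, 4}
Sum = -6 + -5 + 4 = -7

-7


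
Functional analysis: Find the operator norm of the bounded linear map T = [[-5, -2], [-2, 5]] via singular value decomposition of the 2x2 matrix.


A^T A = [[29, 0], [0, 29]]
trace(A^T A) = 58, det(A^T A) = 841
discriminant = 58^2 - 4*841 = 0
Largest eigenvalue of A^T A = (trace + sqrt(disc))/2 = 29.0000
||T|| = sqrt(29.0000) = 5.3852

5.3852


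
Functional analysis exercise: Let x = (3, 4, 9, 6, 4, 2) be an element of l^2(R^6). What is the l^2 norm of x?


The l^2 norm = (sum |x_i|^2)^(1/2)
Sum of 2th powers = 9 + 16 + 81 + 36 + 16 + 4 = 162
||x||_2 = (162)^(1/2) = 12.7279

12.7279


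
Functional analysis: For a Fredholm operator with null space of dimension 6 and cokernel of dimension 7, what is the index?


The Fredholm index is defined as ind(T) = dim(ker T) - dim(coker T)
= 6 - 7
= -1

-1


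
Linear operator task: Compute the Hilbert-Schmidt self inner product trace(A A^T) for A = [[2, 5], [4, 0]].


trace(A * A^T) = sum of squares of all entries
= 2^2 + 5^2 + 4^2 + 0^2
= 4 + 25 + 16 + 0
= 45

45


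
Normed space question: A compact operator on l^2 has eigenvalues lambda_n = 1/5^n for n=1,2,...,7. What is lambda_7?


The eigenvalue formula gives lambda_7 = 1/5^7
= 1/78125
= 1.2800e-05

1.2800e-05


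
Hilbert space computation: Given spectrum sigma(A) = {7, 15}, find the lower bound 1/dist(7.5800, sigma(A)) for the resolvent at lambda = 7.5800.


dist(7.5800, {7, 15}) = min(|7.5800 - 7|, |7.5800 - 15|)
= min(0.5800, 7.4200) = 0.5800
Resolvent bound = 1/0.5800 = 1.7241

1.7241


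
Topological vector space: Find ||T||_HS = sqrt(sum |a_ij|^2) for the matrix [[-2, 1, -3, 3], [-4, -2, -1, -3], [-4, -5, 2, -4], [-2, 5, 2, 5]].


The Hilbert-Schmidt norm is sqrt(sum of squares of all entries).
Sum of squares = (-2)^2 + 1^2 + (-3)^2 + 3^2 + (-4)^2 + (-2)^2 + (-1)^2 + (-3)^2 + (-4)^2 + (-5)^2 + 2^2 + (-4)^2 + (-2)^2 + 5^2 + 2^2 + 5^2
= 4 + 1 + 9 + 9 + 16 + 4 + 1 + 9 + 16 + 25 + 4 + 16 + 4 + 25 + 4 + 25 = 172
||T||_HS = sqrt(172) = 13.1149

13.1149


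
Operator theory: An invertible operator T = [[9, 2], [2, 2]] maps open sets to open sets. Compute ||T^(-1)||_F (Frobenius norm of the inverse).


det(T) = 9*2 - 2*2 = 14
T^(-1) = (1/14) * [[2, -2], [-2, 9]] = [[0.1429, -0.1429], [-0.1429, 0.6429]]
||T^(-1)||_F^2 = 0.1429^2 + (-0.1429)^2 + (-0.1429)^2 + 0.6429^2 = 0.4745
||T^(-1)||_F = sqrt(0.4745) = 0.6888

0.6888


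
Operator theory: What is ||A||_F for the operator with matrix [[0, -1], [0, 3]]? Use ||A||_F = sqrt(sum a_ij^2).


||A||_F^2 = sum a_ij^2
= 0^2 + (-1)^2 + 0^2 + 3^2
= 0 + 1 + 0 + 9 = 10
||A||_F = sqrt(10) = 3.1623

3.1623


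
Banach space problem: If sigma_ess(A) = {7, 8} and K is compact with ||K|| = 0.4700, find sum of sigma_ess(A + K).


By Weyl's theorem, the essential spectrum is invariant under compact perturbations.
sigma_ess(A + K) = sigma_ess(A) = {7, 8}
Sum = 7 + 8 = 15

15


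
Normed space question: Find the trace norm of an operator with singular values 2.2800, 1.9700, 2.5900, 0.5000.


The nuclear norm is the sum of all singular values.
||T||_1 = 2.2800 + 1.9700 + 2.5900 + 0.5000
= 7.3400

7.3400


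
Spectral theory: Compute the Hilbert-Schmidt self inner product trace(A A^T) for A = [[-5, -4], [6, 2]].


trace(A * A^T) = sum of squares of all entries
= (-5)^2 + (-4)^2 + 6^2 + 2^2
= 25 + 16 + 36 + 4
= 81

81


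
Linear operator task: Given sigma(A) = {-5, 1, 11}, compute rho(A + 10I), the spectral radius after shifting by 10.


Spectrum of A + 10I = {5, 11, 21}
Spectral radius = max |lambda| over the shifted spectrum
= max(5, 11, 21) = 21

21


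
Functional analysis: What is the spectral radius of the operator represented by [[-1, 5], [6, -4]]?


For a 2x2 matrix, eigenvalues satisfy lambda^2 - (trace)*lambda + det = 0
trace = -1 + -4 = -5
det = -1*-4 - 5*6 = -26
discriminant = (-5)^2 - 4*(-26) = 129
spectral radius = max |eigenvalue| = 8.1789

8.1789


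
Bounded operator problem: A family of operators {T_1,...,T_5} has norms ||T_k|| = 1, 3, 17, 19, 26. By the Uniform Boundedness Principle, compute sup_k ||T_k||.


By the Uniform Boundedness Principle, the supremum of norms is finite.
sup_k ||T_k|| = max(1, 3, 17, 19, 26) = 26

26


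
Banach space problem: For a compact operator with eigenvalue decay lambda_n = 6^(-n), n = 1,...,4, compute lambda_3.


The eigenvalue formula gives lambda_3 = 1/6^3
= 1/216
= 0.0046

0.0046


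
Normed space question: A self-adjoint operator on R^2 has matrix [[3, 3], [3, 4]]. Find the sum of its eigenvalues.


For a self-adjoint (symmetric) matrix, the eigenvalues are real.
The sum of eigenvalues equals the trace of the matrix.
trace = 3 + 4 = 7

7


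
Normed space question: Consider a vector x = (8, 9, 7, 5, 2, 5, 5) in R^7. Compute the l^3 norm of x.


The l^3 norm = (sum |x_i|^3)^(1/3)
Sum of 3th powers = 512 + 729 + 343 + 125 + 8 + 125 + 125 = 1967
||x||_3 = (1967)^(1/3) = 12.5295

12.5295


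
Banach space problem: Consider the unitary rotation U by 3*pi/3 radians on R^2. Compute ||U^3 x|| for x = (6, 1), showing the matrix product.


U is a rotation by theta = 3*pi/3
U^3 = rotation by 3*theta = 9*pi/3 = 3*pi/3 (mod 2*pi)
cos(3*pi/3) = -1.0000, sin(3*pi/3) = 0.0000
U^3 x = (-1.0000 * 6 - 0.0000 * 1, 0.0000 * 6 + -1.0000 * 1)
= (-6.0000, -1.0000)
||U^3 x|| = sqrt((-6.0000)^2 + (-1.0000)^2) = sqrt(37.0000) = 6.0828

6.0828


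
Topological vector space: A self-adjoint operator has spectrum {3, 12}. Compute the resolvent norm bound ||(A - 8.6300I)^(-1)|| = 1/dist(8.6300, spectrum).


dist(8.6300, {3, 12}) = min(|8.6300 - 3|, |8.6300 - 12|)
= min(5.6300, 3.3700) = 3.3700
Resolvent bound = 1/3.3700 = 0.2967

0.2967


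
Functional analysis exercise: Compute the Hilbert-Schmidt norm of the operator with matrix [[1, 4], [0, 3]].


The Hilbert-Schmidt norm is sqrt(sum of squares of all entries).
Sum of squares = 1^2 + 4^2 + 0^2 + 3^2
= 1 + 16 + 0 + 9 = 26
||T||_HS = sqrt(26) = 5.0990

5.0990


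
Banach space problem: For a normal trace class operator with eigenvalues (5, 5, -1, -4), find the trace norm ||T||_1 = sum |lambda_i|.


For a normal operator, singular values equal |eigenvalues|.
Trace norm = sum |lambda_i| = 5 + 5 + 1 + 4
= 15

15


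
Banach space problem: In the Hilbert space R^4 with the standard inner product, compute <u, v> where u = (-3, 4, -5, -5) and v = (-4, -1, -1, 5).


Computing the standard inner product <u, v> = sum u_i * v_i
= -3*-4 + 4*-1 + -5*-1 + -5*5
= 12 + -4 + 5 + -25
= -12

-12


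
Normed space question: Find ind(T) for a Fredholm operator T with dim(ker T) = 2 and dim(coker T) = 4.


The Fredholm index is defined as ind(T) = dim(ker T) - dim(coker T)
= 2 - 4
= -2

-2


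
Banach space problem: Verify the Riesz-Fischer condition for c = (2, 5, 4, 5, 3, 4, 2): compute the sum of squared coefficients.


sum |c_n|^2 = 2^2 + 5^2 + 4^2 + 5^2 + 3^2 + 4^2 + 2^2
= 4 + 25 + 16 + 25 + 9 + 16 + 4
= 99

99


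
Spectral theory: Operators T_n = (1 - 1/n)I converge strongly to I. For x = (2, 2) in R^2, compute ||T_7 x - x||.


T_7 x - x = (1 - 1/7)x - x = -x/7
||x|| = sqrt(8) = 2.8284
||T_7 x - x|| = ||x||/7 = 2.8284/7 = 0.4041

0.4041


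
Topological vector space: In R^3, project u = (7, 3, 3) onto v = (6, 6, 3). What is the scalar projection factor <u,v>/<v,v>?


Computing <u,v> = 7*6 + 3*6 + 3*3 = 69
Computing <v,v> = 6^2 + 6^2 + 3^2 = 81
Projection coefficient = 69/81 = 0.8519

0.8519


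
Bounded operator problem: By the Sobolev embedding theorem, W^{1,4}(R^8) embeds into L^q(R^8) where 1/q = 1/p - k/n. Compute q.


Using the Sobolev embedding formula: 1/q = 1/p - k/n
1/q = 1/4 - 1/8 = 1/8
q = 1/(1/8) = 8

8.0000


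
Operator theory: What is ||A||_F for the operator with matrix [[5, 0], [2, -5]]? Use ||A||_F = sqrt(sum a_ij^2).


||A||_F^2 = sum a_ij^2
= 5^2 + 0^2 + 2^2 + (-5)^2
= 25 + 0 + 4 + 25 = 54
||A||_F = sqrt(54) = 7.3485

7.3485


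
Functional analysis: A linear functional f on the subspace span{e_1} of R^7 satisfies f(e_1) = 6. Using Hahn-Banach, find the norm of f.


The norm of f is given by ||f|| = sup_{||x||=1} |f(x)|.
On span{e_1}, ||e_1|| = 1, so ||f|| = |f(e_1)| / ||e_1||
= |6| / 1 = 6.0000

6.0000


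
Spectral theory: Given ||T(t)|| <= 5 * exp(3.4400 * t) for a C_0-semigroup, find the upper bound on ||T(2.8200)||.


||T(2.8200)|| <= 5 * exp(3.4400 * 2.8200)
= 5 * exp(9.7008)
= 5 * 16330.6665
= 81653.3325

81653.3325


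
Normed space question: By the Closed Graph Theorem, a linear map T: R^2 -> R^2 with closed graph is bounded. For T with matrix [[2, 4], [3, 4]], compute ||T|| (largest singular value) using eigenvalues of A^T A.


A^T A = [[13, 20], [20, 32]]
trace(A^T A) = 45, det(A^T A) = 16
discriminant = 45^2 - 4*16 = 1961
Largest eigenvalue of A^T A = (trace + sqrt(disc))/2 = 44.6416
||T|| = sqrt(44.6416) = 6.6814

6.6814


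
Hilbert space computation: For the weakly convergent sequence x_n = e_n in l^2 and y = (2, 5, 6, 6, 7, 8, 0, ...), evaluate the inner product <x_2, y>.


x_2 = e_2 is the standard basis vector with 1 in position 2.
<x_2, y> = y_2 = 5
As n -> infinity, <x_n, y> -> 0, confirming weak convergence of (x_n) to 0.

5


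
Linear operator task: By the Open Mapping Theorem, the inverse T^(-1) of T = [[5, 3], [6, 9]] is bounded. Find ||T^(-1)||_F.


det(T) = 5*9 - 3*6 = 27
T^(-1) = (1/27) * [[9, -3], [-6, 5]] = [[0.3333, -0.1111], [-0.2222, 0.1852]]
||T^(-1)||_F^2 = 0.3333^2 + (-0.1111)^2 + (-0.2222)^2 + 0.1852^2 = 0.2071
||T^(-1)||_F = sqrt(0.2071) = 0.4551

0.4551


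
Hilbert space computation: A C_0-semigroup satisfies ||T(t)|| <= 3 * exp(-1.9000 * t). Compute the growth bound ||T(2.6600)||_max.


||T(2.6600)|| <= 3 * exp(-1.9000 * 2.6600)
= 3 * exp(-5.0540)
= 3 * 0.0064
= 0.0192

0.0192


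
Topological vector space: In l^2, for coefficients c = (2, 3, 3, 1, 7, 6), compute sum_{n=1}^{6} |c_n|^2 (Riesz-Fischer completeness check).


sum |c_n|^2 = 2^2 + 3^2 + 3^2 + 1^2 + 7^2 + 6^2
= 4 + 9 + 9 + 1 + 49 + 36
= 108

108


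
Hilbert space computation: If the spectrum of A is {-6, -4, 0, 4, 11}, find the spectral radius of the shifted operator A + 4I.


Spectrum of A + 4I = {-2, 0, 4, 8, 15}
Spectral radius = max |lambda| over the shifted spectrum
= max(2, 0, 4, 8, 15) = 15

15


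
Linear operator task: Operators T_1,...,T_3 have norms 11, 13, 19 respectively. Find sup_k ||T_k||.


By the Uniform Boundedness Principle, the supremum of norms is finite.
sup_k ||T_k|| = max(11, 13, 19) = 19

19


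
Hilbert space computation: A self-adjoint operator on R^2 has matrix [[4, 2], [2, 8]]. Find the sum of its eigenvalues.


For a self-adjoint (symmetric) matrix, the eigenvalues are real.
The sum of eigenvalues equals the trace of the matrix.
trace = 4 + 8 = 12

12


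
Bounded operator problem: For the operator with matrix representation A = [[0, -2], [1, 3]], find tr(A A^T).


trace(A * A^T) = sum of squares of all entries
= 0^2 + (-2)^2 + 1^2 + 3^2
= 0 + 4 + 1 + 9
= 14

14


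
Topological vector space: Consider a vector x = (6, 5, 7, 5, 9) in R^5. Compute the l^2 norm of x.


The l^2 norm = (sum |x_i|^2)^(1/2)
Sum of 2th powers = 36 + 25 + 49 + 25 + 81 = 216
||x||_2 = (216)^(1/2) = 14.6969

14.6969


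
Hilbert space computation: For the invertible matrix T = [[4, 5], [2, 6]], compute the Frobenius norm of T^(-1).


det(T) = 4*6 - 5*2 = 14
T^(-1) = (1/14) * [[6, -5], [-2, 4]] = [[0.4286, -0.3571], [-0.1429, 0.2857]]
||T^(-1)||_F^2 = 0.4286^2 + (-0.3571)^2 + (-0.1429)^2 + 0.2857^2 = 0.4133
||T^(-1)||_F = sqrt(0.4133) = 0.6429

0.6429


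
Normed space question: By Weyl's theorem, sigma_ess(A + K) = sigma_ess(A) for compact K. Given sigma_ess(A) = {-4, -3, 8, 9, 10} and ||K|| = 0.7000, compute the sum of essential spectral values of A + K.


By Weyl's theorem, the essential spectrum is invariant under compact perturbations.
sigma_ess(A + K) = sigma_ess(A) = {-4, -3, 8, 9, 10}
Sum = -4 + -3 + 8 + 9 + 10 = 20

20


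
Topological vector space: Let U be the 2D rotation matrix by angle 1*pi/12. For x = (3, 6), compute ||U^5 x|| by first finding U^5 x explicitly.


U is a rotation by theta = 1*pi/12
U^5 = rotation by 5*theta = 5*pi/12
cos(5*pi/12) = 0.2588, sin(5*pi/12) = 0.9659
U^5 x = (0.2588 * 3 - 0.9659 * 6, 0.9659 * 3 + 0.2588 * 6)
= (-5.0191, 4.4507)
||U^5 x|| = sqrt((-5.0191)^2 + 4.4507^2) = sqrt(45.0000) = 6.7082

6.7082


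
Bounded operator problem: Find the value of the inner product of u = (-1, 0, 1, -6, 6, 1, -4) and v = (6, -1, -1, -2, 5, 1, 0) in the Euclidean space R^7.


Computing the standard inner product <u, v> = sum u_i * v_i
= -1*6 + 0*-1 + 1*-1 + -6*-2 + 6*5 + 1*1 + -4*0
= -6 + 0 + -1 + 12 + 30 + 1 + 0
= 36

36


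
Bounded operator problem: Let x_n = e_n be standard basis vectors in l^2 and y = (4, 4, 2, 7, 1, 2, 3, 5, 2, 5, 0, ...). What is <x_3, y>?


x_3 = e_3 is the standard basis vector with 1 in position 3.
<x_3, y> = y_3 = 2
As n -> infinity, <x_n, y> -> 0, confirming weak convergence of (x_n) to 0.

2


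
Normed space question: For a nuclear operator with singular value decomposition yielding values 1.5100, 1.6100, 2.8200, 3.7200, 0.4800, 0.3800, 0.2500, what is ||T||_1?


The nuclear norm is the sum of all singular values.
||T||_1 = 1.5100 + 1.6100 + 2.8200 + 3.7200 + 0.4800 + 0.3800 + 0.2500
= 10.7700

10.7700


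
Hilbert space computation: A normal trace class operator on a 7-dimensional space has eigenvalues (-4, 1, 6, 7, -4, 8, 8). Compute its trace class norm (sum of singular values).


For a normal operator, singular values equal |eigenvalues|.
Trace norm = sum |lambda_i| = 4 + 1 + 6 + 7 + 4 + 8 + 8
= 38

38


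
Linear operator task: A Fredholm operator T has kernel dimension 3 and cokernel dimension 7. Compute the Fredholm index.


The Fredholm index is defined as ind(T) = dim(ker T) - dim(coker T)
= 3 - 7
= -4

-4


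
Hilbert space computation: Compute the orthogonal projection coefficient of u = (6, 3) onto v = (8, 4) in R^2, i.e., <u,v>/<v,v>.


Computing <u,v> = 6*8 + 3*4 = 60
Computing <v,v> = 8^2 + 4^2 = 80
Projection coefficient = 60/80 = 0.7500

0.7500


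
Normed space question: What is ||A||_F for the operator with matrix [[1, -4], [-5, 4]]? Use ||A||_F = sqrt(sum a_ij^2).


||A||_F^2 = sum a_ij^2
= 1^2 + (-4)^2 + (-5)^2 + 4^2
= 1 + 16 + 25 + 16 = 58
||A||_F = sqrt(58) = 7.6158

7.6158


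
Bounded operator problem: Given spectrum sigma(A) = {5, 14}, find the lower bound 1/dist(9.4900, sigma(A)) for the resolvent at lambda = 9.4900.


dist(9.4900, {5, 14}) = min(|9.4900 - 5|, |9.4900 - 14|)
= min(4.4900, 4.5100) = 4.4900
Resolvent bound = 1/4.4900 = 0.2227

0.2227


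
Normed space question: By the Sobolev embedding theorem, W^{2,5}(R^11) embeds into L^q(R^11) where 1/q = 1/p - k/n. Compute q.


Using the Sobolev embedding formula: 1/q = 1/p - k/n
1/q = 1/5 - 2/11 = 1/55
q = 1/(1/55) = 55

55.0000


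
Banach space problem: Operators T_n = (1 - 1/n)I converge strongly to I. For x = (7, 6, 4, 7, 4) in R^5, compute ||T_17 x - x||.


T_17 x - x = (1 - 1/17)x - x = -x/17
||x|| = sqrt(166) = 12.8841
||T_17 x - x|| = ||x||/17 = 12.8841/17 = 0.7579

0.7579


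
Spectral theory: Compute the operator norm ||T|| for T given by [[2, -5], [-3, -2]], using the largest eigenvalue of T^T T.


A^T A = [[13, -4], [-4, 29]]
trace(A^T A) = 42, det(A^T A) = 361
discriminant = 42^2 - 4*361 = 320
Largest eigenvalue of A^T A = (trace + sqrt(disc))/2 = 29.9443
||T|| = sqrt(29.9443) = 5.4721

5.4721


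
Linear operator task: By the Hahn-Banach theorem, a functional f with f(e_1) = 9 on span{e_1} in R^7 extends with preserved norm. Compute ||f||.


The norm of f is given by ||f|| = sup_{||x||=1} |f(x)|.
On span{e_1}, ||e_1|| = 1, so ||f|| = |f(e_1)| / ||e_1||
= |9| / 1 = 9.0000

9.0000


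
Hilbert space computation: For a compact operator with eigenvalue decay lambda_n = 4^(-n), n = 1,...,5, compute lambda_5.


The eigenvalue formula gives lambda_5 = 1/4^5
= 1/1024
= 9.7656e-04

9.7656e-04


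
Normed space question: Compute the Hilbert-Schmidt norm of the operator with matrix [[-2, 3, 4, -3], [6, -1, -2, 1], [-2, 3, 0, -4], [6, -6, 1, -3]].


The Hilbert-Schmidt norm is sqrt(sum of squares of all entries).
Sum of squares = (-2)^2 + 3^2 + 4^2 + (-3)^2 + 6^2 + (-1)^2 + (-2)^2 + 1^2 + (-2)^2 + 3^2 + 0^2 + (-4)^2 + 6^2 + (-6)^2 + 1^2 + (-3)^2
= 4 + 9 + 16 + 9 + 36 + 1 + 4 + 1 + 4 + 9 + 0 + 16 + 36 + 36 + 1 + 9 = 191
||T||_HS = sqrt(191) = 13.8203

13.8203


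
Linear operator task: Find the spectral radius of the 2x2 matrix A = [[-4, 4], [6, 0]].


For a 2x2 matrix, eigenvalues satisfy lambda^2 - (trace)*lambda + det = 0
trace = -4 + 0 = -4
det = -4*0 - 4*6 = -24
discriminant = (-4)^2 - 4*(-24) = 112
spectral radius = max |eigenvalue| = 7.2915

7.2915


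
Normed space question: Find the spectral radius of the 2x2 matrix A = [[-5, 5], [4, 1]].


For a 2x2 matrix, eigenvalues satisfy lambda^2 - (trace)*lambda + det = 0
trace = -5 + 1 = -4
det = -5*1 - 5*4 = -25
discriminant = (-4)^2 - 4*(-25) = 116
spectral radius = max |eigenvalue| = 7.3852

7.3852


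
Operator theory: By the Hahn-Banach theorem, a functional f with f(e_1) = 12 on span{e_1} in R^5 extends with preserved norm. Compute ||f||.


The norm of f is given by ||f|| = sup_{||x||=1} |f(x)|.
On span{e_1}, ||e_1|| = 1, so ||f|| = |f(e_1)| / ||e_1||
= |12| / 1 = 12.0000

12.0000


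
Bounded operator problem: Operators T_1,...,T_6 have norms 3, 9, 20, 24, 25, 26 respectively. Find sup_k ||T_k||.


By the Uniform Boundedness Principle, the supremum of norms is finite.
sup_k ||T_k|| = max(3, 9, 20, 24, 25, 26) = 26

26


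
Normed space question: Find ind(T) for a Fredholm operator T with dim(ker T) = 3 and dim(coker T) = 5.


The Fredholm index is defined as ind(T) = dim(ker T) - dim(coker T)
= 3 - 5
= -2

-2


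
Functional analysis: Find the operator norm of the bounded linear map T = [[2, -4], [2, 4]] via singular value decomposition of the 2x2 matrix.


A^T A = [[8, 0], [0, 32]]
trace(A^T A) = 40, det(A^T A) = 256
discriminant = 40^2 - 4*256 = 576
Largest eigenvalue of A^T A = (trace + sqrt(disc))/2 = 32.0000
||T|| = sqrt(32.0000) = 5.6569

5.6569
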